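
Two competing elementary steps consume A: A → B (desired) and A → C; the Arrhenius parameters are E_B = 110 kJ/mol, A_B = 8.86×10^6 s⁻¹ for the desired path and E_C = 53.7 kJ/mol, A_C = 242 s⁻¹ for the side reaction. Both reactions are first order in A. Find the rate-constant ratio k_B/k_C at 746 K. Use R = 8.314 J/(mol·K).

With equal orders, S_{B/C} = k_B/k_C = (A_B/A_C)·exp[(E_C−E_B)/(RT)].
(E_C−E_B)/(RT) = (53.7−110)×10³/(8.314×746) = -56300/6202 = -9.077.
k_B/k_C = (8.86×10^6/242)·exp(-9.077) = 36612 × 1.142×10^-4 = 4.18.
Since E_B > E_C, raising the temperature improves selectivity toward B.

4.18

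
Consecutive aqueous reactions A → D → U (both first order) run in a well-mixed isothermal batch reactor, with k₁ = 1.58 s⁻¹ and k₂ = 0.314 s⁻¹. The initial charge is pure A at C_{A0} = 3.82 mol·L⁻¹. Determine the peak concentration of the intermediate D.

2.56 mol·L⁻¹

At the optimum, C_{D,max}/C_{A0} = (k₁/k₂)^[k₂/(k₂−k₁)].
= (1.58/0.314)^(0.314/(0.314−1.58)) = (5.032)^(-0.2480) = 0.6698.
C_{D,max} = 0.6698×3.82 = 2.56 mol·L⁻¹.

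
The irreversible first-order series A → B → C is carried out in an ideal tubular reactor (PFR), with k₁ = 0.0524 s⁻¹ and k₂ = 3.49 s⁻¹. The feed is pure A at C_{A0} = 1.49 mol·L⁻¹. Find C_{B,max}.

For a first-order series the maximum intermediate yield is C_{B,max}/C_{A0} = (k₁/k₂)^[k₂/(k₂−k₁)].
= (0.0524/3.49)^(3.49/(3.49−0.0524)) = (0.01501)^(1.015) = 0.01408.
C_{B,max} = 0.01408×1.49 = 0.0210 mol·L⁻¹.

0.0210 mol·L⁻¹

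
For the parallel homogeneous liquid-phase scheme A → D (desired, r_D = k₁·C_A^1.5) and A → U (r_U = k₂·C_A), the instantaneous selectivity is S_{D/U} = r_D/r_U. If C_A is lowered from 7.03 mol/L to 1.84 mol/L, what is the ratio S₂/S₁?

0.512

S_{D/U} = (k₁/k₂)·C_A^0.5, so S₂/S₁ = (C_{A,2}/C_{A,1})^0.5.
= (1.84/7.03)^0.5 = (0.2617)^0.5 = 0.512.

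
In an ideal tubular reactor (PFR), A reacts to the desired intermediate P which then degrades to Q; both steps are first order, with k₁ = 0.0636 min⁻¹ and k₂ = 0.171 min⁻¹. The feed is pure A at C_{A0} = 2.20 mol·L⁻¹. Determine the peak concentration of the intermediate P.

0.456 mol·L⁻¹

Evaluating C_P at τ_opt = ln(k₂/k₁)/(k₂−k₁) gives C_{P,max}/C_{A0} = (k₁/k₂)^[k₂/(k₂−k₁)].
= (0.0636/0.171)^(0.171/(0.171−0.0636)) = (0.3719)^(1.592) = 0.2071.
C_{P,max} = 0.2071×2.20 = 0.456 mol·L⁻¹.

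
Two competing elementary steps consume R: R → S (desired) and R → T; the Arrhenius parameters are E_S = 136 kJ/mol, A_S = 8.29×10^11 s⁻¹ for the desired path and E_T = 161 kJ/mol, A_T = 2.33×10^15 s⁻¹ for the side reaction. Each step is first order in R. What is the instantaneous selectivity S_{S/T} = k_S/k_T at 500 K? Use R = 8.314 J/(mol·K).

k_S/k_T = (A_S/A_T)·exp[−(E_S−E_T)/(RT)] = (A_S/A_T)·exp[(E_T−E_S)/(RT)].
(E_T−E_S)/(RT) = (161−136)×10³/(8.314×500) = 25000/4157 = 6.014.
k_S/k_T = (8.29×10^11/2.33×10^15)·exp(6.014) = 3.558×10^-4 × 409.1 = 0.146.
Since E_S < E_T, lowering the temperature improves selectivity toward S.

0.146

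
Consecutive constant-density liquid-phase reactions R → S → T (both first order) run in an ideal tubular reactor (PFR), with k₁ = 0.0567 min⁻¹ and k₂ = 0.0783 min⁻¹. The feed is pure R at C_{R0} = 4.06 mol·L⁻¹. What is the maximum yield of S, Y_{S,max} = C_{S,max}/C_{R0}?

0.310

Evaluating C_S at τ_opt = ln(k₂/k₁)/(k₂−k₁) gives C_{S,max}/C_{R0} = (k₁/k₂)^[k₂/(k₂−k₁)].
= (0.0567/0.0783)^(0.0783/(0.0783−0.0567)) = (0.7241)^(3.625) = 0.3104.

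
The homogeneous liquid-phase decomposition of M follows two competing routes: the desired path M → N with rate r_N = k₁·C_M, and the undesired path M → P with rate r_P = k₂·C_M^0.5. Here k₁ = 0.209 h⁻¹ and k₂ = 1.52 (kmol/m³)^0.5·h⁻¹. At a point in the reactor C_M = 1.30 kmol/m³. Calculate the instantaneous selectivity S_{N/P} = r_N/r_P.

S_{N/P} = r_N/r_P = (k₁·C_M)/(k₂·C_M^0.5) = (k₁/k₂)·C_M^0.5.
= (0.209×1.300) / (1.52×1.300^0.5) = 0.2717/1.733 = 0.157.
Since the desired path is higher order in M, keeping C_M high (PFR or concentrated feed) favours N.

0.157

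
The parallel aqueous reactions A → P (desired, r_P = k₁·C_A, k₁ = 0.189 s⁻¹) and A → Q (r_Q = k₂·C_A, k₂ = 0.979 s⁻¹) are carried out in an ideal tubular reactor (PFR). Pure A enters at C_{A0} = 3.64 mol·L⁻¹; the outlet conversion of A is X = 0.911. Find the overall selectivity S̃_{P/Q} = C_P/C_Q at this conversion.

0.193

C_A = C_{A0}(1−X) = 0.3240 mol·L⁻¹.
Both paths are first order in A, so the instantaneous fraction to P is constant: dC_P/d(−C_A) = k₁/(k₁+k₂) = 0.1618.
C_P = 0.1618·(C_{A0}−C_A) = 0.1618×3.316 = 0.537 mol·L⁻¹.
C_Q = (C_{A0}−C_A)−C_P = 2.779 mol·L⁻¹; S̃_{P/Q} = 0.5366/2.779 = 0.193.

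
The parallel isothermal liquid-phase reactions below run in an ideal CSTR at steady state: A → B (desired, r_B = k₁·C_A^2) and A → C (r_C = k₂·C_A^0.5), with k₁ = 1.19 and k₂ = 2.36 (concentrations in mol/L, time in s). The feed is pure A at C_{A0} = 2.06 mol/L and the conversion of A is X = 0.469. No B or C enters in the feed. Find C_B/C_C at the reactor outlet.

Exit C_A = C_{A0}(1−X) = 2.06×0.531 = 1.094 mol/L.
Rates in a CSTR are evaluated at the outlet concentration: r_B = 1.19×1.094^2 = 1.424, r_C = 2.36×1.094^0.5 = 2.468.
Overall selectivity = C_B/C_C = r_Bτ/(r_Cτ) = r_B/r_C = 0.577.

0.577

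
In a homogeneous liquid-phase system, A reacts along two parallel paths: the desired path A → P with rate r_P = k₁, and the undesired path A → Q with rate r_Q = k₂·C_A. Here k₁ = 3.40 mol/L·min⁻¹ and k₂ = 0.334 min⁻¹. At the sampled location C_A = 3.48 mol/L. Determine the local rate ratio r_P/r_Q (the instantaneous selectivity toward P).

S_{P/Q} = r_P/r_Q = (k₁)/(k₂·C_A) = (k₁/k₂)·C_A⁻¹.
= (3.40) / (0.334×3.480) = 3.400/1.162 = 2.93.
The undesired path is higher order in A, so low C_A (CSTR or dilute feed) favours P.

2.93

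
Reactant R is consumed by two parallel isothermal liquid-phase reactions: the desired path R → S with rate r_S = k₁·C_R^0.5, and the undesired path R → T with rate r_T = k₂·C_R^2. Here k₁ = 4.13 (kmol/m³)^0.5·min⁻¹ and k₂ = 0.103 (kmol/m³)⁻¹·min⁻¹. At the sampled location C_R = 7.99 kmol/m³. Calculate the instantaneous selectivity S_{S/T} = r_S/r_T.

S_{S/T} = r_S/r_T = (k₁·C_R^0.5)/(k₂·C_R^2) = (k₁/k₂)·C_R^-1.5.
= (4.13×7.990^0.5) / (0.103×7.990^2) = 11.67/6.576 = 1.78.

1.78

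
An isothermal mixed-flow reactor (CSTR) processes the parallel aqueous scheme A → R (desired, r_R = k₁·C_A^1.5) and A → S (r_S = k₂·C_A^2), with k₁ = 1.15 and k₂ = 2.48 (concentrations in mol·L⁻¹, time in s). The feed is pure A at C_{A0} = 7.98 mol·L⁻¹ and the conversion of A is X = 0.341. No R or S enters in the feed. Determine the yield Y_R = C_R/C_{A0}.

Exit C_A = C_{A0}(1−X) = 7.98×0.659 = 5.259 mol·L⁻¹.
In a CSTR the entire volume is at exit conditions, so r_R = 1.15×5.259^1.5 = 13.87 and r_S = 2.48×5.259^2 = 68.58.
Fraction of consumed A going to R: r_R/(r_R+r_S) = 0.1682.
C_R = 0.1682·C_{A0}·X = 0.1682×7.98×0.341 = 0.458 mol·L⁻¹; Y_R = C_R/C_{A0} = 0.0574.

0.0574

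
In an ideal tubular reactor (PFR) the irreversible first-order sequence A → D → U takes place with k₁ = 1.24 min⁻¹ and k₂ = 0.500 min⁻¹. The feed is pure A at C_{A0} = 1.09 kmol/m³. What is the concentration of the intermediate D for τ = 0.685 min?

0.516 kmol/m³

Solving the coupled first-order balances gives C_D(τ) = [k₁/(k₂−k₁)]·C_{A0}·(e^(−k₁τ) − e^(−k₂τ)).
e^(−k₁τ) = e^(−1.24×0.685) = e^(−0.8494) = 0.4277; e^(−k₂τ) = e^(−0.3425) = 0.7100.
C_D = 1.24×1.09/(0.500−1.24) × (0.4277−0.7100) = (-1.826)×(-0.2823) = 0.5157 kmol/m³.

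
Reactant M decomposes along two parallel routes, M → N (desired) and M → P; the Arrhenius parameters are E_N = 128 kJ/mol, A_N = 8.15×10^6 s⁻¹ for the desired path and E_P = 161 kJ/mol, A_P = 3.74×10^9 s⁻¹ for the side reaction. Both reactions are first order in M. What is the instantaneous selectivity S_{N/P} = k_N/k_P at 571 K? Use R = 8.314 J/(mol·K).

2.28

With equal orders, S_{N/P} = k_N/k_P = (A_N/A_P)·exp[(E_P−E_N)/(RT)].
(E_P−E_N)/(RT) = (161−128)×10³/(8.314×571) = 33000/4747 = 6.951.
k_N/k_P = (8.15×10^6/3.74×10^9)·exp(6.951) = 0.002179 × 1045 = 2.28.
Since E_N < E_P, lowering the temperature improves selectivity toward N.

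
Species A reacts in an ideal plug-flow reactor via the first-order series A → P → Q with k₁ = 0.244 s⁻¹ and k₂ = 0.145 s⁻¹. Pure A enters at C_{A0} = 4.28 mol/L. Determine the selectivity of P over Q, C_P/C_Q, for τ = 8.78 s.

0.831

For first-order series with pure A initially, C_P(τ) = k₁C_{A0}/(k₂−k₁)·(e^(−k₁τ) − e^(−k₂τ)).
e^(−k₁τ) = e^(−0.244×8.78) = e^(−2.142) = 0.1174; e^(−k₂τ) = e^(−1.273) = 0.2800.
C_P = 0.244×4.28/(0.145−0.244) × (0.1174−0.2800) = (-10.55)×(-0.1626) = 1.715 mol/L.
C_A = C_{A0}e^(−k₁τ) = 0.5024 mol/L, so C_Q = C_{A0}−C_A−C_P = 2.063 mol/L; C_P/C_Q = 0.831.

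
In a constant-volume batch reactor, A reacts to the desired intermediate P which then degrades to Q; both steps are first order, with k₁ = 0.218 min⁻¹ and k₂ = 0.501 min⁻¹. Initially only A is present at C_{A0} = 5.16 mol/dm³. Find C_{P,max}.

At the optimum, C_{P,max}/C_{A0} = (k₁/k₂)^[k₂/(k₂−k₁)].
= (0.218/0.501)^(0.501/(0.501−0.218)) = (0.4351)^(1.770) = 0.2292.
C_{P,max} = 0.2292×5.16 = 1.18 mol/dm³.

1.18 mol/dm³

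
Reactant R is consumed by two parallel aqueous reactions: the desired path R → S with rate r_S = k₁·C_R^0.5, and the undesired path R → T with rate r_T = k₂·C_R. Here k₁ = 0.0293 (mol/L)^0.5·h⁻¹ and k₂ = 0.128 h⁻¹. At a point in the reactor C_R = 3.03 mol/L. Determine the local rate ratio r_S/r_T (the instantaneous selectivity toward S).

S_{S/T} = r_S/r_T = (k₁·C_R^0.5)/(k₂·C_R) = (k₁/k₂)·C_R^-0.5.
= (0.0293×3.030^0.5) / (0.128×3.030) = 0.05100/0.3878 = 0.132.

0.132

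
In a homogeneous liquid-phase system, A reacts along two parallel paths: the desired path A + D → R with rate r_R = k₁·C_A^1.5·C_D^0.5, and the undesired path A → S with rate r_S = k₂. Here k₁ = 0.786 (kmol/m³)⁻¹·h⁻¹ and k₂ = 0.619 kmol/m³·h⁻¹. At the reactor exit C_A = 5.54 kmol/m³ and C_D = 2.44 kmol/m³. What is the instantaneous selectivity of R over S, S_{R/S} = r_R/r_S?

S_{R/S} = r_R/r_S = (k₁·C_A^1.5·C_D^0.5)/(k₂) = (k₁/k₂)·C_A^1.5·C_D^0.5.
= (0.786×5.540^1.5×2.440^0.5) / (0.619) = 16.01/0.6190 = 25.9.
Since the desired path is higher order in A, keeping C_A high (PFR or concentrated feed) favours R.

25.9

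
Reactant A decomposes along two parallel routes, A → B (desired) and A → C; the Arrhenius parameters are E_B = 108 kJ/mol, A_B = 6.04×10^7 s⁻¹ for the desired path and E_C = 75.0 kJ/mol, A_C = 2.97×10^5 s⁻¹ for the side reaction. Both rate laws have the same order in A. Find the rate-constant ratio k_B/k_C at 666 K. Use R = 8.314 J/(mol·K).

With equal orders, S_{B/C} = k_B/k_C = (A_B/A_C)·exp[(E_C−E_B)/(RT)].
(E_C−E_B)/(RT) = (75.0−108)×10³/(8.314×666) = -33000/5537 = -5.960.
k_B/k_C = (6.04×10^7/2.97×10^5)·exp(-5.960) = 203.4 × 0.002580 = 0.525.
Since E_B > E_C, raising the temperature improves selectivity toward B.

0.525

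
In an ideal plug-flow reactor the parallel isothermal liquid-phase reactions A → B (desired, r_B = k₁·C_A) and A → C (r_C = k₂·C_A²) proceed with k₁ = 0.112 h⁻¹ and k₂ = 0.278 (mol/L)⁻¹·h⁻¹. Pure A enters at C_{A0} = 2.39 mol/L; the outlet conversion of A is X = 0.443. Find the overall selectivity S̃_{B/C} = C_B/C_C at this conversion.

C_A = C_{A0}(1−X) = 1.331 mol/L.
Along a PFR/batch, dC_B/dC_A = −r_B/(r_B+r_C) = −k₁/(k₁+k₂·C_A).
Integrating from C_{A0} to C_A: C_B = (0.112/0.278)·ln[(0.112+0.278·2.39)/(0.112+0.278·1.33)] = 0.4029·ln(0.7764/0.4821) = 0.1920 mol/L.
C_C = (C_{A0}−C_A)−C_B = 0.8668 mol/L; S̃_{B/C} = 0.1920/0.8668 = 0.222.

0.222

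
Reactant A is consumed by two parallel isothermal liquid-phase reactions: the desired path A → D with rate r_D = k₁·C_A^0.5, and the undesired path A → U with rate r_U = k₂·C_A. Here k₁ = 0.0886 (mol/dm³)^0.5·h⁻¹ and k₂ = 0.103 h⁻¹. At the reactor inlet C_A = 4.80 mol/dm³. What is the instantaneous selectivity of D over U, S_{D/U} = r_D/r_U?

0.393

S_{D/U} = r_D/r_U = (k₁·C_A^0.5)/(k₂·C_A) = (k₁/k₂)·C_A^-0.5.
= (0.0886×4.800^0.5) / (0.103×4.800) = 0.1941/0.4944 = 0.393.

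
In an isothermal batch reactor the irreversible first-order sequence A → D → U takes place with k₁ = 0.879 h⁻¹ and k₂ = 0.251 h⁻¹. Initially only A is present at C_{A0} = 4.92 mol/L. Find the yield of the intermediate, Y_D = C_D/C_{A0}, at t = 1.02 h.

The intermediate concentration in a first-order A→B→C sequence is C_D = k₁C_{A0}(e^(−k₁t) − e^(−k₂t))/(k₂−k₁).
e^(−k₁t) = e^(−0.879×1.02) = e^(−0.8966) = 0.4080; e^(−k₂t) = e^(−0.2560) = 0.7741.
C_D = 0.879×4.92/(0.251−0.879) × (0.4080−0.7741) = (-6.886)×(-0.3662) = 2.522 mol/L.
Y_D = C_D/C_{A0} = 2.522/4.92 = 0.513.

0.513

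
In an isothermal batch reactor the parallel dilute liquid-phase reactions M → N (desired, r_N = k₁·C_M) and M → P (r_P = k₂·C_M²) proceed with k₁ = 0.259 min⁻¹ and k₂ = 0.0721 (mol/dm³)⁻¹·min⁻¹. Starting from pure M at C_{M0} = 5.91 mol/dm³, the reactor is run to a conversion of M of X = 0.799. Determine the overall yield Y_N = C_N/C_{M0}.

0.418

C_M = C_{M0}(1−X) = 1.188 mol/dm³.
Along a PFR/batch, dC_N/dC_M = −r_N/(r_N+r_P) = −k₁/(k₁+k₂·C_M).
Integrating from C_{M0} to C_M: C_N = (0.259/0.0721)·ln[(0.259+0.0721·5.91)/(0.259+0.0721·1.19)] = 3.592·ln(0.6851/0.3446) = 2.468 mol/dm³.
Y_N = C_N/C_{M0} = 2.468/5.91 = 0.418.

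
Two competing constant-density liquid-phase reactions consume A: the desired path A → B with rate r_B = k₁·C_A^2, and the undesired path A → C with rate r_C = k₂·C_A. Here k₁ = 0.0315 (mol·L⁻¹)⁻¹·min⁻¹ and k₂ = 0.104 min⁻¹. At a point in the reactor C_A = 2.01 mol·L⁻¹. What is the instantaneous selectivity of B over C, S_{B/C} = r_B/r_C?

0.609

S_{B/C} = r_B/r_C = (k₁·C_A^2)/(k₂·C_A) = (k₁/k₂)·C_A.
= (0.0315×2.010^2) / (0.104×2.010) = 0.1273/0.2090 = 0.609.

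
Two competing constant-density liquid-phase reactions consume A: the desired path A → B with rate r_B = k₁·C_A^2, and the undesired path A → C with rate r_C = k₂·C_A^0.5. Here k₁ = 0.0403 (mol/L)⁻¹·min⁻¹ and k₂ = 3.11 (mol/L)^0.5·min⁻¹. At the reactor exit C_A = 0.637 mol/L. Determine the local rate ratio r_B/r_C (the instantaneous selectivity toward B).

S_{B/C} = r_B/r_C = (k₁·C_A^2)/(k₂·C_A^0.5) = (k₁/k₂)·C_A^1.5.
= (0.0403×0.6370^2) / (3.11×0.6370^0.5) = 0.01635/2.482 = 0.00659.
Since the desired path is higher order in A, keeping C_A high (PFR or concentrated feed) favours B.

0.00659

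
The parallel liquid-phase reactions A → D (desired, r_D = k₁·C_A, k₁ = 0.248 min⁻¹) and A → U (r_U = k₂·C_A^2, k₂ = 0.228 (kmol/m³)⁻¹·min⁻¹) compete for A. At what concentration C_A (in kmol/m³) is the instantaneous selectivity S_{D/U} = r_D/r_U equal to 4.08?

0.267 kmol/m³

S_{D/U} = (k₁/k₂)·C_A⁻¹ ⇒ C_A = (S·k₂/k₁)^(-1).
= (4.08×0.228/0.248)^(-1) = (3.751)^(-1) = 0.267 kmol/m³.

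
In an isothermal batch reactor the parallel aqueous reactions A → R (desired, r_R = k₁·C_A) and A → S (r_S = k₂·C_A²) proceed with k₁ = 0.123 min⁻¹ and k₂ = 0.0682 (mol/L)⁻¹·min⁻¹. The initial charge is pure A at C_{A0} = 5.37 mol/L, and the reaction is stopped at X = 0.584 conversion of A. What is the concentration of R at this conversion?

C_A = C_{A0}(1−X) = 2.234 mol/L.
Along a PFR/batch, dC_R/dC_A = −r_R/(r_R+r_S) = −k₁/(k₁+k₂·C_A).
Integrating from C_{A0} to C_A: C_R = (0.123/0.0682)·ln[(0.123+0.0682·5.37)/(0.123+0.0682·2.23)] = 1.804·ln(0.4892/0.2754) = 1.037 mol/L.

1.04 mol/L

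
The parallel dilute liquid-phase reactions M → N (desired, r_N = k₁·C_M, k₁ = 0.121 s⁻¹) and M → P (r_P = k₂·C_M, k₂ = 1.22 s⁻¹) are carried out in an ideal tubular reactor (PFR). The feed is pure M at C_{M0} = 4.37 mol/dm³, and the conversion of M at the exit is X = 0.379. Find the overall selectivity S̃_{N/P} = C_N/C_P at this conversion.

C_M = C_{M0}(1−X) = 2.714 mol/dm³.
Both paths are first order in M, so the instantaneous fraction to N is constant: dC_N/d(−C_M) = k₁/(k₁+k₂) = 0.09023.
C_N = 0.09023·(C_{M0}−C_M) = 0.09023×1.656 = 0.149 mol/dm³.
C_P = (C_{M0}−C_M)−C_N = 1.507 mol/dm³; S̃_{N/P} = 0.1494/1.507 = 0.0992.

0.0992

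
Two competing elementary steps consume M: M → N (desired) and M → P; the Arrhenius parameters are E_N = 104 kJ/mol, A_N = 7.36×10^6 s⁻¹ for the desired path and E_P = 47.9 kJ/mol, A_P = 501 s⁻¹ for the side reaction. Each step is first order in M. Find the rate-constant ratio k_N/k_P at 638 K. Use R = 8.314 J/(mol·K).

Since both paths have the same order in M, the concentration cancels and S_{N/P} = k_N/k_P = (A_N/A_P)·exp[(E_P−E_N)/(RT)].
(E_P−E_N)/(RT) = (47.9−104)×10³/(8.314×638) = -56100/5304 = -10.58.
k_N/k_P = (7.36×10^6/501)·exp(-10.58) = 14691 × 2.551×10^-5 = 0.375.
Since E_N > E_P, raising the temperature improves selectivity toward N.

0.375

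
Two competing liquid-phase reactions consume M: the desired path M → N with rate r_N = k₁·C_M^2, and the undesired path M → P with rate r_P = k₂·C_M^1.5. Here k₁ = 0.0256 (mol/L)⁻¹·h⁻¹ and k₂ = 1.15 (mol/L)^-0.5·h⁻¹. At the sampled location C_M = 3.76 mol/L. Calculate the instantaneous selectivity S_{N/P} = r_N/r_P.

S_{N/P} = r_N/r_P = (k₁·C_M^2)/(k₂·C_M^1.5) = (k₁/k₂)·C_M^0.5.
= (0.0256×3.760^2) / (1.15×3.760^1.5) = 0.3619/8.385 = 0.0432.
Since the desired path is higher order in M, keeping C_M high (PFR or concentrated feed) favours N.

0.0432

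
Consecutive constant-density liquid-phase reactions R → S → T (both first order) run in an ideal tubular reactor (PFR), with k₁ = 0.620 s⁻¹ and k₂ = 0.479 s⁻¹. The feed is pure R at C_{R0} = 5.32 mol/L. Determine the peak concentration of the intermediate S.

At the optimum, C_{S,max}/C_{R0} = (k₁/k₂)^[k₂/(k₂−k₁)].
= (0.620/0.479)^(0.479/(0.479−0.620)) = (1.294)^(-3.397) = 0.4162.
C_{S,max} = 0.4162×5.32 = 2.21 mol/L.

2.21 mol/L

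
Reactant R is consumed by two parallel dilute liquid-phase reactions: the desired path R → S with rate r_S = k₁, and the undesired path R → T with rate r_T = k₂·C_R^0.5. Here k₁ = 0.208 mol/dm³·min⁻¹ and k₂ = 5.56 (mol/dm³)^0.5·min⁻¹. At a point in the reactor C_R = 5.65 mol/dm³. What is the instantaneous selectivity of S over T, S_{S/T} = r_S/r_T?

0.0157

S_{S/T} = r_S/r_T = (k₁)/(k₂·C_R^0.5) = (k₁/k₂)·C_R^-0.5.
= (0.208) / (5.56×5.650^0.5) = 0.2080/13.22 = 0.0157.
The undesired path is higher order in R, so low C_R (CSTR or dilute feed) favours S.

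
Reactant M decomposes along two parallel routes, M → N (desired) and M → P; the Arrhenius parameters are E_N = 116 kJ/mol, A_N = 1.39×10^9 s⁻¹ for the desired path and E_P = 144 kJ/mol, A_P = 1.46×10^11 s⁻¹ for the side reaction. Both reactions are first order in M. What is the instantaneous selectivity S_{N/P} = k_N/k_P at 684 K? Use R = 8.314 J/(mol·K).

1.31

k_N/k_P = (A_N/A_P)·exp[−(E_N−E_P)/(RT)] = (A_N/A_P)·exp[(E_P−E_N)/(RT)].
(E_P−E_N)/(RT) = (144−116)×10³/(8.314×684) = 28000/5687 = 4.924.
k_N/k_P = (1.39×10^9/1.46×10^11)·exp(4.924) = 0.009521 × 137.5 = 1.31.
Since E_N < E_P, lowering the temperature improves selectivity toward N.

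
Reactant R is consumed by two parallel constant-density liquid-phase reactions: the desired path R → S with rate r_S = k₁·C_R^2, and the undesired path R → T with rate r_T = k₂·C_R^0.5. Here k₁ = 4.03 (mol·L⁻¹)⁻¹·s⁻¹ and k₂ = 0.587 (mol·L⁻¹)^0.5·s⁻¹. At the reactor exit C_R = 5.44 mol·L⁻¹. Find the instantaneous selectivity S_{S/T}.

87.1

S_{S/T} = r_S/r_T = (k₁·C_R^2)/(k₂·C_R^0.5) = (k₁/k₂)·C_R^1.5.
= (4.03×5.440^2) / (0.587×5.440^0.5) = 119.3/1.369 = 87.1.
Since the desired path is higher order in R, keeping C_R high (PFR or concentrated feed) favours S.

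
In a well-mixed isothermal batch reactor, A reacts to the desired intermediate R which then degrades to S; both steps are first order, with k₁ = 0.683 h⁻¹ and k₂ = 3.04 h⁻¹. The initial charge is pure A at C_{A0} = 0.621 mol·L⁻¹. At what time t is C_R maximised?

For first-order series the maximum of C_R occurs at t_opt = ln(k₂/k₁)/(k₂−k₁).
= ln(3.04/0.683)/(3.04−0.683) = ln(4.451)/2.357 = 1.493/2.357 = 0.633 h.

0.633 h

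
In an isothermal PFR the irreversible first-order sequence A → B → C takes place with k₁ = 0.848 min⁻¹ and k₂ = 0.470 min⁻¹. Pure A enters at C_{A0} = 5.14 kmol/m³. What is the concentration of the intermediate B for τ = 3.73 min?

1.51 kmol/m³

Solving the coupled first-order balances gives C_B(τ) = [k₁/(k₂−k₁)]·C_{A0}·(e^(−k₁τ) − e^(−k₂τ)).
e^(−k₁τ) = e^(−0.848×3.73) = e^(−3.163) = 0.04230; e^(−k₂τ) = e^(−1.753) = 0.1732.
C_B = 0.848×5.14/(0.470−0.848) × (0.04230−0.1732) = (-11.53)×(-0.1309) = 1.510 kmol/m³.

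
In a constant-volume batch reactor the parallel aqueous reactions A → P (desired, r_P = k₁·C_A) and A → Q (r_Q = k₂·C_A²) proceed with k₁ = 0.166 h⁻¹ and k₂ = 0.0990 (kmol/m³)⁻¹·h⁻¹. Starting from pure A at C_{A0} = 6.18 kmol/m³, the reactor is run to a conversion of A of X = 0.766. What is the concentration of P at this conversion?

C_A = C_{A0}(1−X) = 1.446 kmol/m³.
Along a PFR/batch, dC_P/dC_A = −r_P/(r_P+r_Q) = −k₁/(k₁+k₂·C_A).
Integrating from C_{A0} to C_A: C_P = (0.166/0.0990)·ln[(0.166+0.0990·6.18)/(0.166+0.0990·1.45)] = 1.677·ln(0.7778/0.3092) = 1.547 kmol/m³.

1.55 kmol/m³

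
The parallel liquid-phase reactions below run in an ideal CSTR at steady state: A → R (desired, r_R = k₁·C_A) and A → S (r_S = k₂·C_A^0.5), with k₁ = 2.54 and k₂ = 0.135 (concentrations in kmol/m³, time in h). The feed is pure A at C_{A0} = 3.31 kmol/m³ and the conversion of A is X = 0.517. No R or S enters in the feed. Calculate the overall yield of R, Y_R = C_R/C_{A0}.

0.496

Exit C_A = C_{A0}(1−X) = 3.31×0.483 = 1.599 kmol/m³.
A CSTR operates uniformly at the exit composition, giving r_R = 4.061 and r_S = 0.1707 (each k·C_A^n at C_A = 1.599).
Fraction of consumed A going to R: r_R/(r_R+r_S) = 0.9597.
C_R = 0.9597·C_{A0}·X = 0.9597×3.31×0.517 = 1.64 kmol/m³; Y_R = C_R/C_{A0} = 0.496.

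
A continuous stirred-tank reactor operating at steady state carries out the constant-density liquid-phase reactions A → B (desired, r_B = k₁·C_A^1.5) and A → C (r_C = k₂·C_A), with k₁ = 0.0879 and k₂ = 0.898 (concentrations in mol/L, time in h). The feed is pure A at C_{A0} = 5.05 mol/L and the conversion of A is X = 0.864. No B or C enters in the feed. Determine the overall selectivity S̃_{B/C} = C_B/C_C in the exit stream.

Exit C_A = C_{A0}(1−X) = 5.05×0.136 = 0.6868 mol/L.
A CSTR operates uniformly at the exit composition, giving r_B = 0.05003 and r_C = 0.6167 (each k·C_A^n at C_A = 0.6868).
Overall selectivity = C_B/C_C = r_Bτ/(r_Cτ) = r_B/r_C = 0.0811.

0.0811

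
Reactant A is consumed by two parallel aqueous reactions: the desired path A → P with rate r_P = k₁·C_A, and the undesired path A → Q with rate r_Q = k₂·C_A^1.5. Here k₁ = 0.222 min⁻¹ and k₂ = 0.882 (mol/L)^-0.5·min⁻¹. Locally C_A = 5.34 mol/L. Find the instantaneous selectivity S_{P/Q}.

S_{P/Q} = r_P/r_Q = (k₁·C_A)/(k₂·C_A^1.5) = (k₁/k₂)·C_A^-0.5.
= (0.222×5.340) / (0.882×5.340^1.5) = 1.185/10.88 = 0.109.
The undesired path is higher order in A, so low C_A (CSTR or dilute feed) favours P.

0.109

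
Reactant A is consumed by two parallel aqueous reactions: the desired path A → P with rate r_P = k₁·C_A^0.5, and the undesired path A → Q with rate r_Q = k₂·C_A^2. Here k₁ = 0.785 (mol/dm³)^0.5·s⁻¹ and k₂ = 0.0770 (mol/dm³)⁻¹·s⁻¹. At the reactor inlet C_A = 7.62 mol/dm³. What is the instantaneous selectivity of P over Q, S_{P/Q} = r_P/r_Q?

0.485

S_{P/Q} = r_P/r_Q = (k₁·C_A^0.5)/(k₂·C_A^2) = (k₁/k₂)·C_A^-1.5.
= (0.785×7.620^0.5) / (0.0770×7.620^2) = 2.167/4.471 = 0.485.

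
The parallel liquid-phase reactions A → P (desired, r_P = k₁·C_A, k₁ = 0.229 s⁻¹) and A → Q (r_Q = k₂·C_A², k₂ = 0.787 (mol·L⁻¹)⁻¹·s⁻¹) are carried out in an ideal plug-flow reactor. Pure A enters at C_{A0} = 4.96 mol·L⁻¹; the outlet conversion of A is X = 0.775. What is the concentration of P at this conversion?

C_A = C_{A0}(1−X) = 1.116 mol·L⁻¹.
Along a PFR/batch, dC_P/dC_A = −r_P/(r_P+r_Q) = −k₁/(k₁+k₂·C_A).
Integrating from C_{A0} to C_A: C_P = (0.229/0.787)·ln[(0.229+0.787·4.96)/(0.229+0.787·1.12)] = 0.2910·ln(4.133/1.107) = 0.3832 mol·L⁻¹.

0.383 mol·L⁻¹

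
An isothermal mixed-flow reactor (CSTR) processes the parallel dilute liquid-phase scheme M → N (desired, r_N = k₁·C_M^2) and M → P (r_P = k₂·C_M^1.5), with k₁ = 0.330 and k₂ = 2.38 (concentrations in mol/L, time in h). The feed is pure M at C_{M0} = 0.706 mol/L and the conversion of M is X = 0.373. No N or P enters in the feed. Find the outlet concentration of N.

Exit C_M = C_{M0}(1−X) = 0.706×0.627 = 0.4427 mol/L.
A CSTR operates uniformly at the exit composition, giving r_N = 0.06466 and r_P = 0.7009 (each k·C_M^n at C_M = 0.4427).
Fraction of consumed M going to N: r_N/(r_N+r_P) = 0.08446.
C_N = 0.08446·C_{M0}·X = 0.08446×0.706×0.373 = 0.0222 mol/L.

0.0222 mol/L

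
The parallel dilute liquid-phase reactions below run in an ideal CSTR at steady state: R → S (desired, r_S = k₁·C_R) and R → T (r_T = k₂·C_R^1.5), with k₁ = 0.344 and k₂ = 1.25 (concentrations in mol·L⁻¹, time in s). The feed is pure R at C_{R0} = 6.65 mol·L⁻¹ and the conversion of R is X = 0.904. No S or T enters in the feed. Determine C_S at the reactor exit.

Exit C_R = C_{R0}(1−X) = 6.65×0.0960 = 0.6384 mol·L⁻¹.
In a CSTR the entire volume is at exit conditions, so r_S = 0.344×0.6384 = 0.2196 and r_T = 1.25×0.6384^1.5 = 0.6376.
Fraction of consumed R going to S: r_S/(r_S+r_T) = 0.2562.
C_S = 0.2562·C_{R0}·X = 0.2562×6.65×0.904 = 1.54 mol·L⁻¹.

1.54 mol·L⁻¹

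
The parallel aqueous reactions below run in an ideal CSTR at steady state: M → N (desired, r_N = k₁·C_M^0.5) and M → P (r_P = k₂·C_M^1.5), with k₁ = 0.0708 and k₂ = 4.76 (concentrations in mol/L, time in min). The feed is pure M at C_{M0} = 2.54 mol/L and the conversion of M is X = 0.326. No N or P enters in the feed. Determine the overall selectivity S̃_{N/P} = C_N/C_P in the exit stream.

0.00869

Exit C_M = C_{M0}(1−X) = 2.54×0.674 = 1.712 mol/L.
Rates in a CSTR are evaluated at the outlet concentration: r_N = 0.0708×1.712^0.5 = 0.09264, r_P = 4.76×1.712^1.5 = 10.66.
Overall selectivity = C_N/C_P = r_Nτ/(r_Pτ) = r_N/r_P = 0.00869.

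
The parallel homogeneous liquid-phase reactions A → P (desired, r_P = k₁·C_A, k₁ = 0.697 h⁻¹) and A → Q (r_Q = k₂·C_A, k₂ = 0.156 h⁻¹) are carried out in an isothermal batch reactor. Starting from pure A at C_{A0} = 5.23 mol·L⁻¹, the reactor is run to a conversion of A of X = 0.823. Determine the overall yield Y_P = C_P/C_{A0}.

C_A = C_{A0}(1−X) = 0.9257 mol·L⁻¹.
Both paths are first order in A, so the instantaneous fraction to P is constant: dC_P/d(−C_A) = k₁/(k₁+k₂) = 0.8171.
C_P = 0.8171·(C_{A0}−C_A) = 0.8171×4.304 = 3.52 mol·L⁻¹.
Y_P = C_P/C_{A0} = 3.517/5.23 = 0.672.

0.672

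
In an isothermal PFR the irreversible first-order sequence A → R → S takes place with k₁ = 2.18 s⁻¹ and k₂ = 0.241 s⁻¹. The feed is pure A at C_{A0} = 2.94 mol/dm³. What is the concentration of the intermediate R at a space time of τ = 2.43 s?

Solving the coupled first-order balances gives C_R(τ) = [k₁/(k₂−k₁)]·C_{A0}·(e^(−k₁τ) − e^(−k₂τ)).
e^(−k₁τ) = e^(−2.18×2.43) = e^(−5.297) = 0.005005; e^(−k₂τ) = e^(−0.5856) = 0.5568.
C_R = 2.18×2.94/(0.241−2.18) × (0.005005−0.5568) = (-3.305)×(-0.5518) = 1.824 mol/dm³.

1.82 mol/dm³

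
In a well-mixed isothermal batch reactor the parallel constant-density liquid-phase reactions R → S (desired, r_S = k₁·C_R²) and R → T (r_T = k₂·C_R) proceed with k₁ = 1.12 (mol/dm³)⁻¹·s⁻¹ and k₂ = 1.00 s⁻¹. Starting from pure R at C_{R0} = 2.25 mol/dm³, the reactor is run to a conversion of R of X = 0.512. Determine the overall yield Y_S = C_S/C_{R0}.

0.331

C_R = C_{R0}(1−X) = 1.098 mol/dm³.
Along a PFR/batch, dC_T/dC_R = −r_T/(r_S+r_T) = −k₂/(k₂+k₁·C_R).
Integrating from C_{R0} to C_R: C_T = (1.00/1.12)·ln[(1.00+1.12·2.25)/(1.00+1.12·1.10)] = 0.8929·ln(3.520/2.230) = 0.4076 mol/dm³.
Then C_S = (C_{R0}−C_R) − C_T = 1.152 − 0.4076 = 0.7444 mol/dm³.
Y_S = C_S/C_{R0} = 0.7444/2.25 = 0.331.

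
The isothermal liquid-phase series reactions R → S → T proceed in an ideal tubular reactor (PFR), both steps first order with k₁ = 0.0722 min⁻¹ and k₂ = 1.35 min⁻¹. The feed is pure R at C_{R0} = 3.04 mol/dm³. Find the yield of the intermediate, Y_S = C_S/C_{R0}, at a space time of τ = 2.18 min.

0.0453

The intermediate concentration in a first-order A→B→C sequence is C_S = k₁C_{R0}(e^(−k₁τ) − e^(−k₂τ))/(k₂−k₁).
e^(−k₁τ) = e^(−0.0722×2.18) = e^(−0.1574) = 0.8544; e^(−k₂τ) = e^(−2.943) = 0.05271.
C_S = 0.0722×3.04/(1.35−0.0722) × (0.8544−0.05271) = 0.1718×0.8017 = 0.1377 mol/dm³.
Y_S = C_S/C_{R0} = 0.1377/3.04 = 0.0453.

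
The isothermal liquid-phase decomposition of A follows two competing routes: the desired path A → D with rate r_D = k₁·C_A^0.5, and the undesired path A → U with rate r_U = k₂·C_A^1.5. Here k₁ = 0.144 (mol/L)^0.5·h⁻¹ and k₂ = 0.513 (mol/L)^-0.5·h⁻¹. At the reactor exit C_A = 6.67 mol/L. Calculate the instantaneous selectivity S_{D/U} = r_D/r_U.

0.0421

S_{D/U} = r_D/r_U = (k₁·C_A^0.5)/(k₂·C_A^1.5) = (k₁/k₂)·C_A⁻¹.
= (0.144×6.670^0.5) / (0.513×6.670^1.5) = 0.3719/8.837 = 0.0421.
The undesired path is higher order in A, so low C_A (CSTR or dilute feed) favours D.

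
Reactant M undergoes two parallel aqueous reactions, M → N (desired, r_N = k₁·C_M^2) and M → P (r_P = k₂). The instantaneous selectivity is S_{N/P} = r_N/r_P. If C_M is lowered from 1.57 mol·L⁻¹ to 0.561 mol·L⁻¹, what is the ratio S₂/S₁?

0.128

S_{N/P} = (k₁/k₂)·C_M^2, so S₂/S₁ = (C_{M,2}/C_{M,1})^2.
= (0.561/1.57)^2 = (0.3573)^2 = 0.128.
Selectivity toward N falls as C_M falls — high-concentration operation is favoured.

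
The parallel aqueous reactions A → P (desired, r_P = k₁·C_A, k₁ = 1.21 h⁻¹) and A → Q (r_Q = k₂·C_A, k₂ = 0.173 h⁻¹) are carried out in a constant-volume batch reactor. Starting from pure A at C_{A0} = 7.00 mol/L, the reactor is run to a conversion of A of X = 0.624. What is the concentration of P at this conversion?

3.82 mol/L

C_A = C_{A0}(1−X) = 2.632 mol/L.
Both paths are first order in A, so the instantaneous fraction to P is constant: dC_P/d(−C_A) = k₁/(k₁+k₂) = 0.8749.
C_P = 0.8749·(C_{A0}−C_A) = 0.8749×4.368 = 3.82 mol/L.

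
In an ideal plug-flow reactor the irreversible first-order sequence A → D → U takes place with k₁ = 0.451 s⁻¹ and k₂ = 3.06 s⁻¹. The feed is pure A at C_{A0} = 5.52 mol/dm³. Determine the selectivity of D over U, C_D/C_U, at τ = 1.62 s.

Solving the coupled first-order balances gives C_D(τ) = [k₁/(k₂−k₁)]·C_{A0}·(e^(−k₁τ) − e^(−k₂τ)).
e^(−k₁τ) = e^(−0.451×1.62) = e^(−0.7306) = 0.4816; e^(−k₂τ) = e^(−4.957) = 0.007033.
C_D = 0.451×5.52/(3.06−0.451) × (0.4816−0.007033) = 0.9542×0.4746 = 0.4528 mol/dm³.
C_A = C_{A0}e^(−k₁τ) = 2.658 mol/dm³, so C_U = C_{A0}−C_A−C_D = 2.409 mol/dm³; C_D/C_U = 0.188.

0.188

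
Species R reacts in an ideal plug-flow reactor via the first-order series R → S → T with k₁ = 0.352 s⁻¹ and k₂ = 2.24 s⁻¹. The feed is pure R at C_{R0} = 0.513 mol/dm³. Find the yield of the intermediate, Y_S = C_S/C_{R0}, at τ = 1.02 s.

Solving the coupled first-order balances gives C_S(τ) = [k₁/(k₂−k₁)]·C_{R0}·(e^(−k₁τ) − e^(−k₂τ)).
e^(−k₁τ) = e^(−0.352×1.02) = e^(−0.3590) = 0.6983; e^(−k₂τ) = e^(−2.285) = 0.1018.
C_S = 0.352×0.513/(2.24−0.352) × (0.6983−0.1018) = 0.09564×0.5966 = 0.05706 mol/dm³.
Y_S = C_S/C_{R0} = 0.05706/0.513 = 0.111.

0.111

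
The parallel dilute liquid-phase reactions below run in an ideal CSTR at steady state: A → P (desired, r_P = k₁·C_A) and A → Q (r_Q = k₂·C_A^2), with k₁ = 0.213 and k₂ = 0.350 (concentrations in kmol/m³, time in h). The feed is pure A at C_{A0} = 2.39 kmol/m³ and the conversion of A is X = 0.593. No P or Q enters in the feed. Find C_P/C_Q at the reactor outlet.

Exit C_A = C_{A0}(1−X) = 2.39×0.407 = 0.9727 kmol/m³.
Rates in a CSTR are evaluated at the outlet concentration: r_P = 0.213×0.9727 = 0.2072, r_Q = 0.350×0.9727^2 = 0.3312.
Overall selectivity = C_P/C_Q = r_Pτ/(r_Qτ) = r_P/r_Q = 0.626.

0.626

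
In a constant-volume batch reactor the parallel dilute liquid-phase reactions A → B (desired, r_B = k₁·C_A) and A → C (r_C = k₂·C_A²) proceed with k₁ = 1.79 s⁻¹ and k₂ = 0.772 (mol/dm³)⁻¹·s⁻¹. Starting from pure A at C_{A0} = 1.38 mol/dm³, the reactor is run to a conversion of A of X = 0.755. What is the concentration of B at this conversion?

C_A = C_{A0}(1−X) = 0.3381 mol/dm³.
Along a PFR/batch, dC_B/dC_A = −r_B/(r_B+r_C) = −k₁/(k₁+k₂·C_A).
Integrating from C_{A0} to C_A: C_B = (1.79/0.772)·ln[(1.79+0.772·1.38)/(1.79+0.772·0.338)] = 2.319·ln(2.855/2.051) = 0.7672 mol/dm³.

0.767 mol/dm³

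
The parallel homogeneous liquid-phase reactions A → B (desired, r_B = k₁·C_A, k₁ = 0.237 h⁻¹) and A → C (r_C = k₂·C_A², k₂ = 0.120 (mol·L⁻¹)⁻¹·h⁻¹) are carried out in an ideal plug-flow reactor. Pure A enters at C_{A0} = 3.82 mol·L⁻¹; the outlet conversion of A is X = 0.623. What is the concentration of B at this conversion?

1.04 mol·L⁻¹

C_A = C_{A0}(1−X) = 1.440 mol·L⁻¹.
Along a PFR/batch, dC_B/dC_A = −r_B/(r_B+r_C) = −k₁/(k₁+k₂·C_A).
Integrating from C_{A0} to C_A: C_B = (0.237/0.120)·ln[(0.237+0.120·3.82)/(0.237+0.120·1.44)] = 1.975·ln(0.6954/0.4098) = 1.044 mol·L⁻¹.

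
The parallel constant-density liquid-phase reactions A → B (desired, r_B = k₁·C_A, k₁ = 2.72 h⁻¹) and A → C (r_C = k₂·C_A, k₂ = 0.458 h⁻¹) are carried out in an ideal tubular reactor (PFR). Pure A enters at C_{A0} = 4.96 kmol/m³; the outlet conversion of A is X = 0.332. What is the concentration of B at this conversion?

1.41 kmol/m³

C_A = C_{A0}(1−X) = 3.313 kmol/m³.
Both paths are first order in A, so the instantaneous fraction to B is constant: dC_B/d(−C_A) = k₁/(k₁+k₂) = 0.8559.
C_B = 0.8559·(C_{A0}−C_A) = 0.8559×1.647 = 1.41 kmol/m³.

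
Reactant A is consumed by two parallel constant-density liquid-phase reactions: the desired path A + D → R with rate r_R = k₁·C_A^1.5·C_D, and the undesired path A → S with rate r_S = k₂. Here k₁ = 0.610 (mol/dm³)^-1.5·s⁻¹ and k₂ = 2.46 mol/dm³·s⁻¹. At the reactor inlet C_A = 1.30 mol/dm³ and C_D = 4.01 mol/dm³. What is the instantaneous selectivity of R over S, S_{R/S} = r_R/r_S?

S_{R/S} = r_R/r_S = (k₁·C_A^1.5·C_D)/(k₂) = (k₁/k₂)·C_A^1.5·C_D.
= (0.610×1.300^1.5×4.010) / (2.46) = 3.626/2.460 = 1.47.
Since the desired path is higher order in A, keeping C_A high (PFR or concentrated feed) favours R.

1.47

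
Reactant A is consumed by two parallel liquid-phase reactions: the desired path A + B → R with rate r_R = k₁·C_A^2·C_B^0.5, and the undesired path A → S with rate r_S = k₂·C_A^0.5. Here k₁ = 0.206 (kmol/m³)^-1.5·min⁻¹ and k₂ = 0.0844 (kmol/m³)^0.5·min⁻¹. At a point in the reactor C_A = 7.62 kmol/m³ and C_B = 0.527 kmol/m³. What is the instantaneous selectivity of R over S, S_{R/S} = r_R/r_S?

37.3

S_{R/S} = r_R/r_S = (k₁·C_A^2·C_B^0.5)/(k₂·C_A^0.5) = (k₁/k₂)·C_A^1.5·C_B^0.5.
= (0.206×7.620^2×0.5270^0.5) / (0.0844×7.620^0.5) = 8.683/0.2330 = 37.3.
Since the desired path is higher order in A, keeping C_A high (PFR or concentrated feed) favours R.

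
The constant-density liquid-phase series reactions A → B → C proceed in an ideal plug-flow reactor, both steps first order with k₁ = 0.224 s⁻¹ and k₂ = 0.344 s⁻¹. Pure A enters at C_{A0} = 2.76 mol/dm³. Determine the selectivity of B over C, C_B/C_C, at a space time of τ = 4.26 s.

0.879

Solving the coupled first-order balances gives C_B(τ) = [k₁/(k₂−k₁)]·C_{A0}·(e^(−k₁τ) − e^(−k₂τ)).
e^(−k₁τ) = e^(−0.224×4.26) = e^(−0.9542) = 0.3851; e^(−k₂τ) = e^(−1.465) = 0.2310.
C_B = 0.224×2.76/(0.344−0.224) × (0.3851−0.2310) = 5.152×0.1541 = 0.7941 mol/dm³.
C_A = C_{A0}e^(−k₁τ) = 1.063 mol/dm³, so C_C = C_{A0}−C_A−C_B = 0.9030 mol/dm³; C_B/C_C = 0.879.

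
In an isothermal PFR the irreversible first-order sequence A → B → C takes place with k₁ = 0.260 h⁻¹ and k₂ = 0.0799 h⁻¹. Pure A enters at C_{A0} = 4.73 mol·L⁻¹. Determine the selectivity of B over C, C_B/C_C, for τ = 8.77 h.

1.73

The intermediate concentration in a first-order A→B→C sequence is C_B = k₁C_{A0}(e^(−k₁τ) − e^(−k₂τ))/(k₂−k₁).
e^(−k₁τ) = e^(−0.260×8.77) = e^(−2.280) = 0.1023; e^(−k₂τ) = e^(−0.7007) = 0.4962.
C_B = 0.260×4.73/(0.0799−0.260) × (0.1023−0.4962) = (-6.828)×(-0.3940) = 2.690 mol·L⁻¹.
C_A = C_{A0}e^(−k₁τ) = 0.4837 mol·L⁻¹, so C_C = C_{A0}−C_A−C_B = 1.556 mol·L⁻¹; C_B/C_C = 1.73.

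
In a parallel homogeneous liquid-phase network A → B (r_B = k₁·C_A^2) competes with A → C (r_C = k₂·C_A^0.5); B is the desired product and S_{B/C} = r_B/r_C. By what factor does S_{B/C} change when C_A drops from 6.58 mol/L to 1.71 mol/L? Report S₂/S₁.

S_{B/C} = (k₁/k₂)·C_A^1.5, so S₂/S₁ = (C_{A,2}/C_{A,1})^1.5.
= (1.71/6.58)^1.5 = (0.2599)^1.5 = 0.132.

0.132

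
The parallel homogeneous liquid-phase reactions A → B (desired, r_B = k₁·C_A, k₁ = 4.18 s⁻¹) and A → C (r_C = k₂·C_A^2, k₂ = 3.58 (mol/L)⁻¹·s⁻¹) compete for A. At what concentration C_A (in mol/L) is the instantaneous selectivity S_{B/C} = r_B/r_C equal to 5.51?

S_{B/C} = (k₁/k₂)·C_A⁻¹ ⇒ C_A = (S·k₂/k₁)^(-1).
= (5.51×3.58/4.18)^(-1) = (4.719)^(-1) = 0.212 mol/L.

0.212 mol/L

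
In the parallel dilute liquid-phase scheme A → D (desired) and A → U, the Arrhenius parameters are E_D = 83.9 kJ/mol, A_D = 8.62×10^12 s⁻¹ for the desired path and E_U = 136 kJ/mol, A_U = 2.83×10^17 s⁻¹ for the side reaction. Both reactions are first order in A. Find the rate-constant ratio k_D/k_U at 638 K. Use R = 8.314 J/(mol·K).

0.562

k_D/k_U = (A_D/A_U)·exp[−(E_D−E_U)/(RT)] = (A_D/A_U)·exp[(E_U−E_D)/(RT)].
(E_U−E_D)/(RT) = (136−83.9)×10³/(8.314×638) = 52100/5304 = 9.822.
k_D/k_U = (8.62×10^12/2.83×10^17)·exp(9.822) = 3.046×10^-5 × 18438 = 0.562.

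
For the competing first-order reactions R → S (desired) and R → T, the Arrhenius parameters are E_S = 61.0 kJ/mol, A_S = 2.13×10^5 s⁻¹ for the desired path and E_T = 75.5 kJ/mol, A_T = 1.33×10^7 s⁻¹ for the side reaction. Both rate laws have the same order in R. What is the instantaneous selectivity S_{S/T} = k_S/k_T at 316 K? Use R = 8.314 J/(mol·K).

With equal orders, S_{S/T} = k_S/k_T = (A_S/A_T)·exp[(E_T−E_S)/(RT)].
(E_T−E_S)/(RT) = (75.5−61.0)×10³/(8.314×316) = 14500/2627 = 5.519.
k_S/k_T = (2.13×10^5/1.33×10^7)·exp(5.519) = 0.01602 × 249.4 = 3.99.

3.99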